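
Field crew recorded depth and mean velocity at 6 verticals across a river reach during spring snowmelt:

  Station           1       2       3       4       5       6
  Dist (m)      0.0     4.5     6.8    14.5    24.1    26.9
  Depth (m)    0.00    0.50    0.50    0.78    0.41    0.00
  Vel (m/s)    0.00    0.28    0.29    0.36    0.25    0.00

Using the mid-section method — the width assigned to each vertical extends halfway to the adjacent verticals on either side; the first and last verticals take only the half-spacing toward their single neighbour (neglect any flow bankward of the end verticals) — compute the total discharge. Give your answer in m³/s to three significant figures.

w_2 = (6.8 − 0.0)/2 = 3.4 m; q_2 = 0.28 × 0.50 × 3.4 = 0.4760 m³/s
w_3 = (14.5 − 4.5)/2 = 5 m; q_3 = 0.29 × 0.50 × 5 = 0.7250 m³/s
w_4 = (24.1 − 6.8)/2 = 8.65 m; q_4 = 0.36 × 0.78 × 8.65 = 2.429 m³/s
w_5 = (26.9 − 14.5)/2 = 6.2 m; q_5 = 0.25 × 0.41 × 6.2 = 0.6355 m³/s
Stations 1, 6 contribute zero (depth or velocity is 0).
Q = Σ qᵢ = 4.265 m³/s

4.27 m³/s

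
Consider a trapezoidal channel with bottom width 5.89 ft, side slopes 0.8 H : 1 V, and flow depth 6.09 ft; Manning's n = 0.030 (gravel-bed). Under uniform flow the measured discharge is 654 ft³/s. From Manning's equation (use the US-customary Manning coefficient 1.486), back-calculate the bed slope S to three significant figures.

0.00917

A = (b + z·y)·y = (5.89 + 0.8×6.09)×6.09 = 65.54 ft²
P = b + 2y√(1+z²) = 5.89 + 2×6.09×√(1+0.8²) = 21.49 ft
R = A/P = 65.54/21.49 = 3.050 ft
S = (Q·n / (1.486·A·R^(2/3)))² = (654×0.030 / (1.486×65.54×2.103))² = 0.009175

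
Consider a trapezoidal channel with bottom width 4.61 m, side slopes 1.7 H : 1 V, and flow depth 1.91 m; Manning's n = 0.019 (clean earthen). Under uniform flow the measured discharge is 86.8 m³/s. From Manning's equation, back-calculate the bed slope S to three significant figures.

0.00911

A = (b + z·y)·y = (4.61 + 1.7×1.91)×1.91 = 15.01 m²
P = b + 2y√(1+z²) = 4.61 + 2×1.91×√(1+1.7²) = 12.14 m
R = A/P = 15.01/12.14 = 1.236 m
S = (Q·n / (1·A·R^(2/3)))² = (86.8×0.019 / (1×15.01×1.152))² = 0.009108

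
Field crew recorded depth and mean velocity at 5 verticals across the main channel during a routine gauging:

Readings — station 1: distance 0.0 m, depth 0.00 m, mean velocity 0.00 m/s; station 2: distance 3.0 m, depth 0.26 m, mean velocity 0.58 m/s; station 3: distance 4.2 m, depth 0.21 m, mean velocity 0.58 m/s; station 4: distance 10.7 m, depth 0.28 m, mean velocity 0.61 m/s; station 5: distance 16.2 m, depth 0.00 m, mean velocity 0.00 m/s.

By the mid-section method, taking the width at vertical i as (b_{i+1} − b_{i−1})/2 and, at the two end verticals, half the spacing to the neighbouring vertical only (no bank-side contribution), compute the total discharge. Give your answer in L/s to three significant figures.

w_2 = (4.2 − 0.0)/2 = 2.1 m; q_2 = 0.58 × 0.26 × 2.1 = 0.3167 m³/s
w_3 = (10.7 − 3.0)/2 = 3.85 m; q_3 = 0.58 × 0.21 × 3.85 = 0.4689 m³/s
w_4 = (16.2 − 4.2)/2 = 6 m; q_4 = 0.61 × 0.28 × 6 = 1.025 m³/s
Stations 1, 5 contribute zero (depth or velocity is 0).
Q = Σ qᵢ = 1.810 m³/s
= 1.810 × 1000 = 1810 L/s

1810 L/s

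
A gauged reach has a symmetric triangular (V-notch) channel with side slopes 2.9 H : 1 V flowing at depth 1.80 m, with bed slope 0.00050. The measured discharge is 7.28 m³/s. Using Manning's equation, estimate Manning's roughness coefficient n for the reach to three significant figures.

A = z·y² = 2.9×1.80² = 9.396 m²
P = 2y√(1+z²) = 2×1.80×√(1+2.9²) = 11.04 m
R = A/P = 9.396/11.04 = 0.8508 m
n = (1/Q)·A·R^(2/3)·S^(1/2) = (1/7.28) × 9.396 × 0.8979 × 0.02236 = 0.02591

0.0259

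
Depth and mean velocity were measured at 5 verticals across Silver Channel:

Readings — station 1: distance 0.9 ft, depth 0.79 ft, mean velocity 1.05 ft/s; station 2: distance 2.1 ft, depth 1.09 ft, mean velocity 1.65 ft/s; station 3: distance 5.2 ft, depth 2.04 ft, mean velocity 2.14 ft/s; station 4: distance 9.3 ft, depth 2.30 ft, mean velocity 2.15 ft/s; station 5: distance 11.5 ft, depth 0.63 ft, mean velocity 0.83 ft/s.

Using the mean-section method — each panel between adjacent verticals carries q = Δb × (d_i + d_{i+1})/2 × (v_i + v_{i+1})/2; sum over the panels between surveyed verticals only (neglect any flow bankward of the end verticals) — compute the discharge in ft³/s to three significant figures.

34.6 ft³/s

Panel 1-2: Δb = 1.2 ft, d̄ = (0.79+1.09)/2 = 0.94, v̄ = (1.05+1.65)/2 = 1.35 → q = 1.2×0.94×1.35 = 1.523 ft³/s
Panel 2-3: Δb = 3.1 ft, d̄ = (1.09+2.04)/2 = 1.565, v̄ = (1.65+2.14)/2 = 1.895 → q = 3.1×1.565×1.895 = 9.194 ft³/s
Panel 3-4: Δb = 4.1 ft, d̄ = (2.04+2.30)/2 = 2.17, v̄ = (2.14+2.15)/2 = 2.145 → q = 4.1×2.17×2.145 = 19.08 ft³/s
Panel 4-5: Δb = 2.2 ft, d̄ = (2.30+0.63)/2 = 1.465, v̄ = (2.15+0.83)/2 = 1.49 → q = 2.2×1.465×1.49 = 4.802 ft³/s
Q = Σ q = 34.60 ft³/s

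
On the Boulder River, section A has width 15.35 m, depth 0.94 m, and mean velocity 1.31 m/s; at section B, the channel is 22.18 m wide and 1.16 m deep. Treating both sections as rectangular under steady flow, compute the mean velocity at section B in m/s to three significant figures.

0.735 m/s

Q = A₁V₁ = (15.35×0.94) × 1.31 = 18.90 m³/s
A₂ = 22.18 × 1.16 = 25.73 m²
V₂ = Q/A₂ = 18.90/25.73 = 0.7347 m/s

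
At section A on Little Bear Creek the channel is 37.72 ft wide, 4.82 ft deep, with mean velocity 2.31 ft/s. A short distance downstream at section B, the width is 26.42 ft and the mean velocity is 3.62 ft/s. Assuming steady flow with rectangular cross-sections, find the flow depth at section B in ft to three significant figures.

4.39 ft

Q = A₁V₁ = (37.72×4.82) × 2.31 = 420.0 ft³/s
d₂ = Q/(b₂ V₂) = 420.0/(26.42×3.62) = 4.391 ft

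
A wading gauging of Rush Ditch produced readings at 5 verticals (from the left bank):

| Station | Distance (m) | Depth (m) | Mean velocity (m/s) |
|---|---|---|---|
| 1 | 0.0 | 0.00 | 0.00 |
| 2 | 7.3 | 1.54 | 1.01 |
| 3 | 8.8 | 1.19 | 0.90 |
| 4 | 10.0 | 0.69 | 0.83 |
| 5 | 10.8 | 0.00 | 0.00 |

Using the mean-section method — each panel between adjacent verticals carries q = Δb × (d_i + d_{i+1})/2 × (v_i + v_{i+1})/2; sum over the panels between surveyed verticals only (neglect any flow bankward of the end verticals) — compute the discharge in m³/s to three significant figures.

5.88 m³/s

Panel 1-2: Δb = 7.3 m, d̄ = (0.00+1.54)/2 = 0.77, v̄ = (0.00+1.01)/2 = 0.505 → q = 7.3×0.77×0.505 = 2.839 m³/s
Panel 2-3: Δb = 1.5 m, d̄ = (1.54+1.19)/2 = 1.365, v̄ = (1.01+0.90)/2 = 0.955 → q = 1.5×1.365×0.955 = 1.955 m³/s
Panel 3-4: Δb = 1.2 m, d̄ = (1.19+0.69)/2 = 0.94, v̄ = (0.90+0.83)/2 = 0.865 → q = 1.2×0.94×0.865 = 0.9757 m³/s
Panel 4-5: Δb = 0.8 m, d̄ = (0.69+0.00)/2 = 0.345, v̄ = (0.83+0.00)/2 = 0.415 → q = 0.8×0.345×0.415 = 0.1145 m³/s
Q = Σ q = 5.884 m³/s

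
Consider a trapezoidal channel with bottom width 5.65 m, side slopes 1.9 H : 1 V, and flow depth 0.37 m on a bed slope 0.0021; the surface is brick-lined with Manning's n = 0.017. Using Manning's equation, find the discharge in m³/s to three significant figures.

A = (b + z·y)·y = (5.65 + 1.9×0.37)×0.37 = 2.351 m²
P = b + 2y√(1+z²) = 5.65 + 2×0.37×√(1+1.9²) = 7.239 m
R = A/P = 2.351/7.239 = 0.3247 m
Q = (1/n)·A·R^(2/3)·S^(1/2) = (1/0.017) × 2.351 × 0.3247^(2/3) × 0.0021^(1/2) = 2.994 m³/s

2.99 m³/s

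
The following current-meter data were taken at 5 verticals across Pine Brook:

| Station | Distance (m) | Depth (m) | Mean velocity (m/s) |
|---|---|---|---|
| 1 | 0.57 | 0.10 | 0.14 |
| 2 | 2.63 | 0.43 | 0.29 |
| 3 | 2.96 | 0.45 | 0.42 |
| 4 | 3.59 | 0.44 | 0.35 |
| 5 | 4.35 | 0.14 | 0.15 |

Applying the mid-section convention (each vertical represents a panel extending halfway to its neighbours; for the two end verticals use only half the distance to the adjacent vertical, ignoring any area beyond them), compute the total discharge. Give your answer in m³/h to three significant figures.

w_1 = (2.63 − 0.57)/2 = 1.03 m; q_1 = 0.14 × 0.10 × 1.03 = 0.01442 m³/s
w_2 = (2.96 − 0.57)/2 = 1.195 m; q_2 = 0.29 × 0.43 × 1.195 = 0.1490 m³/s
w_3 = (3.59 − 2.63)/2 = 0.48 m; q_3 = 0.42 × 0.45 × 0.48 = 0.09072 m³/s
w_4 = (4.35 − 2.96)/2 = 0.695 m; q_4 = 0.35 × 0.44 × 0.695 = 0.1070 m³/s
w_5 = (4.35 − 3.59)/2 = 0.38 m; q_5 = 0.15 × 0.14 × 0.38 = 0.007980 m³/s
Q = Σ qᵢ = 0.3692 m³/s
= 0.3692 × 3600 = 1329 m³/h

1330 m³/h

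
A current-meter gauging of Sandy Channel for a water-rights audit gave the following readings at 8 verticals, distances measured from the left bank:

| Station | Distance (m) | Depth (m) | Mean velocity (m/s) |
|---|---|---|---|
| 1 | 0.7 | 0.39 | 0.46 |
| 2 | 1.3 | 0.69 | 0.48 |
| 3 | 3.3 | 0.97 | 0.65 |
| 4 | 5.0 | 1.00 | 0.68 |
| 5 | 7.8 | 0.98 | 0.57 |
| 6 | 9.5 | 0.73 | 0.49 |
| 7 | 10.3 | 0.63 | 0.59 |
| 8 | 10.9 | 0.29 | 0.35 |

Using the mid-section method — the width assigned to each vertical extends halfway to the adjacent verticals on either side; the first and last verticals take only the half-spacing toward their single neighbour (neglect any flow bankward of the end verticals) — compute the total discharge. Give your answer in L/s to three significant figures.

5180 L/s

w_1 = (1.3 − 0.7)/2 = 0.3 m; q_1 = 0.46 × 0.39 × 0.3 = 0.05382 m³/s
w_2 = (3.3 − 0.7)/2 = 1.3 m; q_2 = 0.48 × 0.69 × 1.3 = 0.4306 m³/s
w_3 = (5.0 − 1.3)/2 = 1.85 m; q_3 = 0.65 × 0.97 × 1.85 = 1.166 m³/s
w_4 = (7.8 − 3.3)/2 = 2.25 m; q_4 = 0.68 × 1.00 × 2.25 = 1.530 m³/s
w_5 = (9.5 − 5.0)/2 = 2.25 m; q_5 = 0.57 × 0.98 × 2.25 = 1.257 m³/s
w_6 = (10.3 − 7.8)/2 = 1.25 m; q_6 = 0.49 × 0.73 × 1.25 = 0.4471 m³/s
w_7 = (10.9 − 9.5)/2 = 0.7 m; q_7 = 0.59 × 0.63 × 0.7 = 0.2602 m³/s
w_8 = (10.9 − 10.3)/2 = 0.3 m; q_8 = 0.35 × 0.29 × 0.3 = 0.03045 m³/s
Q = Σ qᵢ = 5.175 m³/s
= 5.175 × 1000 = 5175 L/s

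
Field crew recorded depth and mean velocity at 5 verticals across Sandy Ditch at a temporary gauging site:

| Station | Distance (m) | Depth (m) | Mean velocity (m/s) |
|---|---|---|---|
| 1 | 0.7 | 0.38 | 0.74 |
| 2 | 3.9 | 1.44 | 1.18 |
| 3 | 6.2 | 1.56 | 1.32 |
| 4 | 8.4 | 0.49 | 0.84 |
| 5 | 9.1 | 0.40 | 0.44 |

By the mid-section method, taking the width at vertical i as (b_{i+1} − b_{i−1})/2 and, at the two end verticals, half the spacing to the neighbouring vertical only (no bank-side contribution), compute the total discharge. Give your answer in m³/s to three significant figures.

w_1 = (3.9 − 0.7)/2 = 1.6 m; q_1 = 0.74 × 0.38 × 1.6 = 0.4499 m³/s
w_2 = (6.2 − 0.7)/2 = 2.75 m; q_2 = 1.18 × 1.44 × 2.75 = 4.673 m³/s
w_3 = (8.4 − 3.9)/2 = 2.25 m; q_3 = 1.32 × 1.56 × 2.25 = 4.633 m³/s
w_4 = (9.1 − 6.2)/2 = 1.45 m; q_4 = 0.84 × 0.49 × 1.45 = 0.5968 m³/s
w_5 = (9.1 − 8.4)/2 = 0.35 m; q_5 = 0.44 × 0.40 × 0.35 = 0.06160 m³/s
Q = Σ qᵢ = 10.41 m³/s

10.4 m³/s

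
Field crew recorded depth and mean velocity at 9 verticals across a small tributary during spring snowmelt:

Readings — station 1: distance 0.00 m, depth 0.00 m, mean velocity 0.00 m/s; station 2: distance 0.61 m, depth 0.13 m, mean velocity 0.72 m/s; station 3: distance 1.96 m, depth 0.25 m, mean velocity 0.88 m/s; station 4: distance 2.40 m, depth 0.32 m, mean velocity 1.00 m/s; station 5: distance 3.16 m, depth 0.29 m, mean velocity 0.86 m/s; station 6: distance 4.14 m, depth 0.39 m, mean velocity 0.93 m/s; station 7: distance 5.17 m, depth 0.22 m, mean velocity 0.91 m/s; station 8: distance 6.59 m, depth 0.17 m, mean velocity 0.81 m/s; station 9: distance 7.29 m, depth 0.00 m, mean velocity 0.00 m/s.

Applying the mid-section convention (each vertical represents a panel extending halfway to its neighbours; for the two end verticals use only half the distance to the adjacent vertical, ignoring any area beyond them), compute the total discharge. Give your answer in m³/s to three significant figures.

1.45 m³/s

w_2 = (1.96 − 0.00)/2 = 0.98 m; q_2 = 0.72 × 0.13 × 0.98 = 0.09173 m³/s
w_3 = (2.40 − 0.61)/2 = 0.895 m; q_3 = 0.88 × 0.25 × 0.895 = 0.1969 m³/s
w_4 = (3.16 − 1.96)/2 = 0.6 m; q_4 = 1.00 × 0.32 × 0.6 = 0.1920 m³/s
w_5 = (4.14 − 2.40)/2 = 0.87 m; q_5 = 0.86 × 0.29 × 0.87 = 0.2170 m³/s
w_6 = (5.17 − 3.16)/2 = 1.005 m; q_6 = 0.93 × 0.39 × 1.005 = 0.3645 m³/s
w_7 = (6.59 − 4.14)/2 = 1.225 m; q_7 = 0.91 × 0.22 × 1.225 = 0.2452 m³/s
w_8 = (7.29 − 5.17)/2 = 1.06 m; q_8 = 0.81 × 0.17 × 1.06 = 0.1460 m³/s
Stations 1, 9 contribute zero (depth or velocity is 0).
Q = Σ qᵢ = 1.453 m³/s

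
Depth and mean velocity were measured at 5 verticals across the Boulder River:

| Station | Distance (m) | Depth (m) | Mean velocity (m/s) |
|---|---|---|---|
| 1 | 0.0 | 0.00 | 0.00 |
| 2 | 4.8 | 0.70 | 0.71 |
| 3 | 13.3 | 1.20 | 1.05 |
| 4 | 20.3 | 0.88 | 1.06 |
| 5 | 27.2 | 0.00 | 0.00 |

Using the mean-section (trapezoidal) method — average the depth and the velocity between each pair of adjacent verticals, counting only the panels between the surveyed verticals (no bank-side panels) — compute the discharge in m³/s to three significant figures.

17.0 m³/s

Panel 1-2: Δb = 4.8 m, d̄ = (0.00+0.70)/2 = 0.35, v̄ = (0.00+0.71)/2 = 0.355 → q = 4.8×0.35×0.355 = 0.5964 m³/s
Panel 2-3: Δb = 8.5 m, d̄ = (0.70+1.20)/2 = 0.95, v̄ = (0.71+1.05)/2 = 0.88 → q = 8.5×0.95×0.88 = 7.106 m³/s
Panel 3-4: Δb = 7 m, d̄ = (1.20+0.88)/2 = 1.04, v̄ = (1.05+1.06)/2 = 1.055 → q = 7×1.04×1.055 = 7.680 m³/s
Panel 4-5: Δb = 6.9 m, d̄ = (0.88+0.00)/2 = 0.44, v̄ = (1.06+0.00)/2 = 0.53 → q = 6.9×0.44×0.53 = 1.609 m³/s
Q = Σ q = 16.99 m³/s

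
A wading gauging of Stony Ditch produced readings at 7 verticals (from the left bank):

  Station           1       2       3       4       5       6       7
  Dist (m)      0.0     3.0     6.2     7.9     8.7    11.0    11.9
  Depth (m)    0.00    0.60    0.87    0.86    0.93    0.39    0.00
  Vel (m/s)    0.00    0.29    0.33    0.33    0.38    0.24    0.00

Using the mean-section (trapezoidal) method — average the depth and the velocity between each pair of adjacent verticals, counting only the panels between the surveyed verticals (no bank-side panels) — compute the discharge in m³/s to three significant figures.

2.09 m³/s

Panel 1-2: Δb = 3 m, d̄ = (0.00+0.60)/2 = 0.3, v̄ = (0.00+0.29)/2 = 0.145 → q = 3×0.3×0.145 = 0.1305 m³/s
Panel 2-3: Δb = 3.2 m, d̄ = (0.60+0.87)/2 = 0.735, v̄ = (0.29+0.33)/2 = 0.31 → q = 3.2×0.735×0.31 = 0.7291 m³/s
Panel 3-4: Δb = 1.7 m, d̄ = (0.87+0.86)/2 = 0.865, v̄ = (0.33+0.33)/2 = 0.33 → q = 1.7×0.865×0.33 = 0.4853 m³/s
Panel 4-5: Δb = 0.8 m, d̄ = (0.86+0.93)/2 = 0.895, v̄ = (0.33+0.38)/2 = 0.355 → q = 0.8×0.895×0.355 = 0.2542 m³/s
Panel 5-6: Δb = 2.3 m, d̄ = (0.93+0.39)/2 = 0.66, v̄ = (0.38+0.24)/2 = 0.31 → q = 2.3×0.66×0.31 = 0.4706 m³/s
Panel 6-7: Δb = 0.9 m, d̄ = (0.39+0.00)/2 = 0.195, v̄ = (0.24+0.00)/2 = 0.12 → q = 0.9×0.195×0.12 = 0.02106 m³/s
Q = Σ q = 2.091 m³/s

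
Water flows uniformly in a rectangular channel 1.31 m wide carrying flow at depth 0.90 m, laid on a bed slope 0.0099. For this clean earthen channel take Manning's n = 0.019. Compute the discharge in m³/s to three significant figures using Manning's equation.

3.23 m³/s

A = b·y = 1.31 × 0.90 = 1.179 m²
P = b + 2y = 1.31 + 2×0.90 = 3.110 m
R = A/P = 1.179/3.110 = 0.3791 m
Q = (1/n)·A·R^(2/3)·S^(1/2) = (1/0.019) × 1.179 × 0.3791^(2/3) × 0.0099^(1/2) = 3.234 m³/s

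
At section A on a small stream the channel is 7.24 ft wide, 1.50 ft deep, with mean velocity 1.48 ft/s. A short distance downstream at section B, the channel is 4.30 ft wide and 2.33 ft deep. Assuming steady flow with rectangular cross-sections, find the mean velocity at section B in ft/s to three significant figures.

1.60 ft/s

Q = A₁V₁ = (7.24×1.50) × 1.48 = 16.07 ft³/s
A₂ = 4.30 × 2.33 = 10.02 ft²
V₂ = Q/A₂ = 16.07/10.02 = 1.604 ft/s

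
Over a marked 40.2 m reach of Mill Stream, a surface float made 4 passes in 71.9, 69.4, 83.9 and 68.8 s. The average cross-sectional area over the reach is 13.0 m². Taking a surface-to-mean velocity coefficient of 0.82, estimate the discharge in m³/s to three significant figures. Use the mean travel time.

5.83 m³/s

t̄ = (71.9 + 69.4 + 83.9 + 68.8) / 4 = 73.5 s
v_surface = L / t̄ = 40.2 / 73.5 = 0.5469 m/s
v_mean = 0.82 × 0.5469 = 0.4485 m/s
Q = A × v_mean = 13.0 × 0.4485 = 5.830 m³/s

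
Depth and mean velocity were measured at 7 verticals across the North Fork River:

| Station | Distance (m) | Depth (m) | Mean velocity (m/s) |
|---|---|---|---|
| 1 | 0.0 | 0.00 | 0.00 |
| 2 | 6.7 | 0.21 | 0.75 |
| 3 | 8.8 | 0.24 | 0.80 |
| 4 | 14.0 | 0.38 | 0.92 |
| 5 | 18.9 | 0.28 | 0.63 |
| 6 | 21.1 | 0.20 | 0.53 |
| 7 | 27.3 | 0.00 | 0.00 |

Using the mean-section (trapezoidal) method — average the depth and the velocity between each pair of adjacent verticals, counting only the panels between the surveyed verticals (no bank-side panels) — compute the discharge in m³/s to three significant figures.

Panel 1-2: Δb = 6.7 m, d̄ = (0.00+0.21)/2 = 0.105, v̄ = (0.00+0.75)/2 = 0.375 → q = 6.7×0.105×0.375 = 0.2638 m³/s
Panel 2-3: Δb = 2.1 m, d̄ = (0.21+0.24)/2 = 0.225, v̄ = (0.75+0.80)/2 = 0.775 → q = 2.1×0.225×0.775 = 0.3662 m³/s
Panel 3-4: Δb = 5.2 m, d̄ = (0.24+0.38)/2 = 0.31, v̄ = (0.80+0.92)/2 = 0.86 → q = 5.2×0.31×0.86 = 1.386 m³/s
Panel 4-5: Δb = 4.9 m, d̄ = (0.38+0.28)/2 = 0.33, v̄ = (0.92+0.63)/2 = 0.775 → q = 4.9×0.33×0.775 = 1.253 m³/s
Panel 5-6: Δb = 2.2 m, d̄ = (0.28+0.20)/2 = 0.24, v̄ = (0.63+0.53)/2 = 0.58 → q = 2.2×0.24×0.58 = 0.3062 m³/s
Panel 6-7: Δb = 6.2 m, d̄ = (0.20+0.00)/2 = 0.1, v̄ = (0.53+0.00)/2 = 0.265 → q = 6.2×0.1×0.265 = 0.1643 m³/s
Q = Σ q = 3.740 m³/s

3.74 m³/s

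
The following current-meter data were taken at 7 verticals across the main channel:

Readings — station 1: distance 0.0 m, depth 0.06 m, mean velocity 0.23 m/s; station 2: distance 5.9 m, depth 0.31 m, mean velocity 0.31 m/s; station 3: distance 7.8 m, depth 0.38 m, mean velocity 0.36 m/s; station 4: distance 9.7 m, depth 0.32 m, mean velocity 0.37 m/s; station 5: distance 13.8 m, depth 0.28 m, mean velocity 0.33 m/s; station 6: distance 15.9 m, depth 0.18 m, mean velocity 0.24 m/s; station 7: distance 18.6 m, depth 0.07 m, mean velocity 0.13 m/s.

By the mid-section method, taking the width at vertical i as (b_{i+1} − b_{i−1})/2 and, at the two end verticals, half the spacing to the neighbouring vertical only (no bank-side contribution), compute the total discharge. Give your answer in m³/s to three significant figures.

w_1 = (5.9 − 0.0)/2 = 2.95 m; q_1 = 0.23 × 0.06 × 2.95 = 0.04071 m³/s
w_2 = (7.8 − 0.0)/2 = 3.9 m; q_2 = 0.31 × 0.31 × 3.9 = 0.3748 m³/s
w_3 = (9.7 − 5.9)/2 = 1.9 m; q_3 = 0.36 × 0.38 × 1.9 = 0.2599 m³/s
w_4 = (13.8 − 7.8)/2 = 3 m; q_4 = 0.37 × 0.32 × 3 = 0.3552 m³/s
w_5 = (15.9 − 9.7)/2 = 3.1 m; q_5 = 0.33 × 0.28 × 3.1 = 0.2864 m³/s
w_6 = (18.6 − 13.8)/2 = 2.4 m; q_6 = 0.24 × 0.18 × 2.4 = 0.1037 m³/s
w_7 = (18.6 − 15.9)/2 = 1.35 m; q_7 = 0.13 × 0.07 × 1.35 = 0.01229 m³/s
Q = Σ qᵢ = 1.433 m³/s

1.43 m³/s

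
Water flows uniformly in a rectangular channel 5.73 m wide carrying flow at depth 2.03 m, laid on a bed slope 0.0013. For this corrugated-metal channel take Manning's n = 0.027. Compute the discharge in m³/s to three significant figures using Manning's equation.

A = b·y = 5.73 × 2.03 = 11.63 m²
P = b + 2y = 5.73 + 2×2.03 = 9.790 m
R = A/P = 11.63/9.790 = 1.188 m
Q = (1/n)·A·R^(2/3)·S^(1/2) = (1/0.027) × 11.63 × 1.188^(2/3) × 0.0013^(1/2) = 17.42 m³/s

17.4 m³/s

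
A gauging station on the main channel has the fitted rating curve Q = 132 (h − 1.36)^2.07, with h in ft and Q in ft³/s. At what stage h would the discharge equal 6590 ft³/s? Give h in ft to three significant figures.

h − h₀ = (Q/C)^(1/b) = (6590/132)^(1/2.07) = 6.614 ft
h = 1.36 + 6.614 = 7.974 ft

7.97 ft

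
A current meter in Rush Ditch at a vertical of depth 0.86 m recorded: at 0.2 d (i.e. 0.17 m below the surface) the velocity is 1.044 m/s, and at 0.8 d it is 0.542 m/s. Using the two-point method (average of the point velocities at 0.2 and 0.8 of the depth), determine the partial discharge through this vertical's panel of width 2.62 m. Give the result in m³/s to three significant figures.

v̄ = (1.044 + 0.542) / 2 = 0.7930 m/s
q = v̄ × d × w = 0.7930 × 0.86 × 2.62 = 1.787 m³/s

1.79 m³/s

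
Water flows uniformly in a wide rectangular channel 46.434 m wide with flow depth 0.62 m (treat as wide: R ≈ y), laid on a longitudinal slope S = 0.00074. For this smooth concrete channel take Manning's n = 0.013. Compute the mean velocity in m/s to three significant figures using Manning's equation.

1.52 m/s

A = b·y = 46.434 × 0.62 = 28.79 m²
Wide channel: R ≈ y = 0.62 m
Q = (1/n)·A·R^(2/3)·S^(1/2) = (1/0.013) × 28.79 × 0.6200^(2/3) × 0.00074^(1/2) = 43.80 m³/s
V = Q/A = 43.80/28.79 = 1.521 m/s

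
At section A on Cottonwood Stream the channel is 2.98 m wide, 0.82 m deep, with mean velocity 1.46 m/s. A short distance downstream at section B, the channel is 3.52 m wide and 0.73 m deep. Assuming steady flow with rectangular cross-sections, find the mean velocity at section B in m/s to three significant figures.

Q = A₁V₁ = (2.98×0.82) × 1.46 = 3.568 m³/s
A₂ = 3.52 × 0.73 = 2.570 m²
V₂ = Q/A₂ = 3.568/2.570 = 1.388 m/s

1.39 m/s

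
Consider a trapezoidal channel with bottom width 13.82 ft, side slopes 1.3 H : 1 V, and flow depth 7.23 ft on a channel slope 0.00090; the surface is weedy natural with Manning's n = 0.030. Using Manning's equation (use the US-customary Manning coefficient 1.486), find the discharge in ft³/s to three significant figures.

677 ft³/s

A = (b + z·y)·y = (13.82 + 1.3×7.23)×7.23 = 167.9 ft²
P = b + 2y√(1+z²) = 13.82 + 2×7.23×√(1+1.3²) = 37.54 ft
R = A/P = 167.9/37.54 = 4.472 ft
Q = (1.486/n)·A·R^(2/3)·S^(1/2) = (1.486/0.030) × 167.9 × 4.472^(2/3) × 0.00090^(1/2) = 677.2 ft³/s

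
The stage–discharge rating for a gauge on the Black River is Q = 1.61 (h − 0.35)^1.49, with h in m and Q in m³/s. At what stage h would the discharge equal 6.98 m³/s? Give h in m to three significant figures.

3.03 m

h − h₀ = (Q/C)^(1/b) = (6.98/1.61)^(1/1.49) = 2.676 m
h = 0.35 + 2.676 = 3.026 m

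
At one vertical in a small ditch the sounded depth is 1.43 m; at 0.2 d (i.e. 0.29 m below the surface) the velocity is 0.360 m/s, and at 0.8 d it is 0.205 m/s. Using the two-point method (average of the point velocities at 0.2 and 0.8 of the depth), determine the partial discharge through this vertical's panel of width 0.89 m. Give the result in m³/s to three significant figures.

v̄ = (0.360 + 0.205) / 2 = 0.2825 m/s
q = v̄ × d × w = 0.2825 × 1.43 × 0.89 = 0.3595 m³/s

0.360 m³/s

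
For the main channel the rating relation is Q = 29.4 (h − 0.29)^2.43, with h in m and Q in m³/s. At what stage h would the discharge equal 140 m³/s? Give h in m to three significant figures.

h − h₀ = (Q/C)^(1/b) = (140/29.4)^(1/2.43) = 1.901 m
h = 0.29 + 1.901 = 2.191 m

2.19 m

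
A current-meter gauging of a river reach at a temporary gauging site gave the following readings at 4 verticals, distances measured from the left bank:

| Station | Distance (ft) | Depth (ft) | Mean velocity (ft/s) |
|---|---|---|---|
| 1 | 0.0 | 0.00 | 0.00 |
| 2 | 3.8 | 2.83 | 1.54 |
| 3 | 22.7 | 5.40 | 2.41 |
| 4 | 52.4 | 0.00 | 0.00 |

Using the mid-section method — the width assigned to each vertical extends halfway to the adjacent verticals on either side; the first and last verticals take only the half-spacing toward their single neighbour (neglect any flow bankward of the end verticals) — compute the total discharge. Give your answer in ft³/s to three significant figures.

366 ft³/s

w_2 = (22.7 − 0.0)/2 = 11.35 ft; q_2 = 1.54 × 2.83 × 11.35 = 49.47 ft³/s
w_3 = (52.4 − 3.8)/2 = 24.3 ft; q_3 = 2.41 × 5.40 × 24.3 = 316.2 ft³/s
Stations 1, 4 contribute zero (depth or velocity is 0).
Q = Σ qᵢ = 365.7 ft³/s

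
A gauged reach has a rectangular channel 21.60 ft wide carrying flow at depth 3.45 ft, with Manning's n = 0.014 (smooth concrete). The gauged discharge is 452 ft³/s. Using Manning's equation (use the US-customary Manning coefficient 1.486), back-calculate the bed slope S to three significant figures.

A = b·y = 21.60 × 3.45 = 74.52 ft²
P = b + 2y = 21.60 + 2×3.45 = 28.50 ft
R = A/P = 74.52/28.50 = 2.615 ft
S = (Q·n / (1.486·A·R^(2/3)))² = (452×0.014 / (1.486×74.52×1.898))² = 0.0009065

0.000907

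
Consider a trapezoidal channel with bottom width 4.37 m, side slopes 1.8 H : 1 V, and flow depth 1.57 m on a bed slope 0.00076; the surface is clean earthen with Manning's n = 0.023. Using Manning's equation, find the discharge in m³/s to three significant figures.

13.9 m³/s

A = (b + z·y)·y = (4.37 + 1.8×1.57)×1.57 = 11.30 m²
P = b + 2y√(1+z²) = 4.37 + 2×1.57×√(1+1.8²) = 10.84 m
R = A/P = 11.30/10.84 = 1.043 m
Q = (1/n)·A·R^(2/3)·S^(1/2) = (1/0.023) × 11.30 × 1.043^(2/3) × 0.00076^(1/2) = 13.92 m³/s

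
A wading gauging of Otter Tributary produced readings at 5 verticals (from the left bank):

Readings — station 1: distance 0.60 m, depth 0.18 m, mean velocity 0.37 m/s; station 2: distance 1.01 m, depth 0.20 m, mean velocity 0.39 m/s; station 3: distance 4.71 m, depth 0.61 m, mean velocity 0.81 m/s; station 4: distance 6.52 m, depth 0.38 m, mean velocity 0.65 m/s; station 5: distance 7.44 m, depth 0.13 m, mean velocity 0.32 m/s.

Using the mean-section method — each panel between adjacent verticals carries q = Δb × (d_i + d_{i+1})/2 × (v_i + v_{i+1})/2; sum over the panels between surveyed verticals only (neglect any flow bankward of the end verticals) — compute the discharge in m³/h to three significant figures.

6110 m³/h

Panel 1-2: Δb = 0.41 m, d̄ = (0.18+0.20)/2 = 0.19, v̄ = (0.37+0.39)/2 = 0.38 → q = 0.41×0.19×0.38 = 0.02960 m³/s
Panel 2-3: Δb = 3.7 m, d̄ = (0.20+0.61)/2 = 0.405, v̄ = (0.39+0.81)/2 = 0.6 → q = 3.7×0.405×0.6 = 0.8991 m³/s
Panel 3-4: Δb = 1.81 m, d̄ = (0.61+0.38)/2 = 0.495, v̄ = (0.81+0.65)/2 = 0.73 → q = 1.81×0.495×0.73 = 0.6540 m³/s
Panel 4-5: Δb = 0.92 m, d̄ = (0.38+0.13)/2 = 0.255, v̄ = (0.65+0.32)/2 = 0.485 → q = 0.92×0.255×0.485 = 0.1138 m³/s
Q = Σ q = 1.697 m³/s
= 1.697 × 3600 = 6107 m³/h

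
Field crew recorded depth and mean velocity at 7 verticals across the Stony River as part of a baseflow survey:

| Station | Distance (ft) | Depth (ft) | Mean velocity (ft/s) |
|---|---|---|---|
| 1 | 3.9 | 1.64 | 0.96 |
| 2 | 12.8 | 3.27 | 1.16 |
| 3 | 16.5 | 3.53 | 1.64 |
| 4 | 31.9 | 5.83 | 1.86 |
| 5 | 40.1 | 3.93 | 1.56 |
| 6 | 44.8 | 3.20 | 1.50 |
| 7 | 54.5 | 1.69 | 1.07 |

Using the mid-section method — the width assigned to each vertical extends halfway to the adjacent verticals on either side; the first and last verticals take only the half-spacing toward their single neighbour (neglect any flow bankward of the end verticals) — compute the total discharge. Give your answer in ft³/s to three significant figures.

w_1 = (12.8 − 3.9)/2 = 4.45 ft; q_1 = 0.96 × 1.64 × 4.45 = 7.006 ft³/s
w_2 = (16.5 − 3.9)/2 = 6.3 ft; q_2 = 1.16 × 3.27 × 6.3 = 23.90 ft³/s
w_3 = (31.9 − 12.8)/2 = 9.55 ft; q_3 = 1.64 × 3.53 × 9.55 = 55.29 ft³/s
w_4 = (40.1 − 16.5)/2 = 11.8 ft; q_4 = 1.86 × 5.83 × 11.8 = 128.0 ft³/s
w_5 = (44.8 − 31.9)/2 = 6.45 ft; q_5 = 1.56 × 3.93 × 6.45 = 39.54 ft³/s
w_6 = (54.5 − 40.1)/2 = 7.2 ft; q_6 = 1.50 × 3.20 × 7.2 = 34.56 ft³/s
w_7 = (54.5 − 44.8)/2 = 4.85 ft; q_7 = 1.07 × 1.69 × 4.85 = 8.770 ft³/s
Q = Σ qᵢ = 297.0 ft³/s

297 ft³/s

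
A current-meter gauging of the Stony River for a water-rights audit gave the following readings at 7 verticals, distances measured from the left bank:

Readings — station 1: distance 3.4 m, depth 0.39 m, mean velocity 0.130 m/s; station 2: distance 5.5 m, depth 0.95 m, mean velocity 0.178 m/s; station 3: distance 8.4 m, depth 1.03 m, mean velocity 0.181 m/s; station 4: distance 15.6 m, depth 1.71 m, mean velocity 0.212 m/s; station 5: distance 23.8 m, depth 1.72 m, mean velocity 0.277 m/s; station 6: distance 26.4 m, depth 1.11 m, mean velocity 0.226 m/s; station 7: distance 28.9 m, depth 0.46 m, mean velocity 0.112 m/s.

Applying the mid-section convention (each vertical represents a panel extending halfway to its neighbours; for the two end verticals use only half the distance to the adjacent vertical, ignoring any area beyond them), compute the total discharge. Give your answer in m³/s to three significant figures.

7.49 m³/s

w_1 = (5.5 − 3.4)/2 = 1.05 m; q_1 = 0.130 × 0.39 × 1.05 = 0.05324 m³/s
w_2 = (8.4 − 3.4)/2 = 2.5 m; q_2 = 0.178 × 0.95 × 2.5 = 0.4228 m³/s
w_3 = (15.6 − 5.5)/2 = 5.05 m; q_3 = 0.181 × 1.03 × 5.05 = 0.9415 m³/s
w_4 = (23.8 − 8.4)/2 = 7.7 m; q_4 = 0.212 × 1.71 × 7.7 = 2.791 m³/s
w_5 = (26.4 − 15.6)/2 = 5.4 m; q_5 = 0.277 × 1.72 × 5.4 = 2.573 m³/s
w_6 = (28.9 − 23.8)/2 = 2.55 m; q_6 = 0.226 × 1.11 × 2.55 = 0.6397 m³/s
w_7 = (28.9 − 26.4)/2 = 1.25 m; q_7 = 0.112 × 0.46 × 1.25 = 0.06440 m³/s
Q = Σ qᵢ = 7.486 m³/s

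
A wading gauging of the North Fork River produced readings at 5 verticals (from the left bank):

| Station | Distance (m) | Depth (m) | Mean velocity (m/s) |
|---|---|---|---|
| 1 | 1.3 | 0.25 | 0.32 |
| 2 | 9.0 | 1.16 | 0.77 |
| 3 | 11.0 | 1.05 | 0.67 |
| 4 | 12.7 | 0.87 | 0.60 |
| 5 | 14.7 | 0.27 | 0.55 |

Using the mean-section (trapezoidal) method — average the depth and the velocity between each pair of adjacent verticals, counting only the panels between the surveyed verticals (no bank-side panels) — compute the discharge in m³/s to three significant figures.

6.24 m³/s

Panel 1-2: Δb = 7.7 m, d̄ = (0.25+1.16)/2 = 0.705, v̄ = (0.32+0.77)/2 = 0.545 → q = 7.7×0.705×0.545 = 2.959 m³/s
Panel 2-3: Δb = 2 m, d̄ = (1.16+1.05)/2 = 1.105, v̄ = (0.77+0.67)/2 = 0.72 → q = 2×1.105×0.72 = 1.591 m³/s
Panel 3-4: Δb = 1.7 m, d̄ = (1.05+0.87)/2 = 0.96, v̄ = (0.67+0.60)/2 = 0.635 → q = 1.7×0.96×0.635 = 1.036 m³/s
Panel 4-5: Δb = 2 m, d̄ = (0.87+0.27)/2 = 0.57, v̄ = (0.60+0.55)/2 = 0.575 → q = 2×0.57×0.575 = 0.6555 m³/s
Q = Σ q = 6.242 m³/s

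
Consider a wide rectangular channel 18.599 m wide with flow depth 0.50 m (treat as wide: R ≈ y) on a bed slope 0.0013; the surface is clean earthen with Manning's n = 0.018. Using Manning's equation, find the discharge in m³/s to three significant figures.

11.7 m³/s

A = b·y = 18.599 × 0.50 = 9.300 m²
Wide channel: R ≈ y = 0.50 m
Q = (1/n)·A·R^(2/3)·S^(1/2) = (1/0.018) × 9.300 × 0.5000^(2/3) × 0.0013^(1/2) = 11.73 m³/s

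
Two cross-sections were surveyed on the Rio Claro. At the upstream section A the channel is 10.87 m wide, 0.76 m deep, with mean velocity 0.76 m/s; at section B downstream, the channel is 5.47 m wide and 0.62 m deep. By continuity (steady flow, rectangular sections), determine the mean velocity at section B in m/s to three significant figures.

Q = A₁V₁ = (10.87×0.76) × 0.76 = 6.279 m³/s
A₂ = 5.47 × 0.62 = 3.391 m²
V₂ = Q/A₂ = 6.279/3.391 = 1.851 m/s

1.85 m/s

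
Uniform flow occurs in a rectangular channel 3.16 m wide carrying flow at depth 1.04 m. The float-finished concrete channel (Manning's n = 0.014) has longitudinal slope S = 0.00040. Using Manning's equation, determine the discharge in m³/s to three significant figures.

A = b·y = 3.16 × 1.04 = 3.286 m²
P = b + 2y = 3.16 + 2×1.04 = 5.240 m
R = A/P = 3.286/5.240 = 0.6272 m
Q = (1/n)·A·R^(2/3)·S^(1/2) = (1/0.014) × 3.286 × 0.6272^(2/3) × 0.00040^(1/2) = 3.440 m³/s

3.44 m³/s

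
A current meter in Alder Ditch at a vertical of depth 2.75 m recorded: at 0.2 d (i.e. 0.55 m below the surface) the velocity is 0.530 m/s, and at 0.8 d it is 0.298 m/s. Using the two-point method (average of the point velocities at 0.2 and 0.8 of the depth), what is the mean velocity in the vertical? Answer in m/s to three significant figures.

v̄ = (0.530 + 0.298) / 2 = 0.4140 m/s

0.414 m/s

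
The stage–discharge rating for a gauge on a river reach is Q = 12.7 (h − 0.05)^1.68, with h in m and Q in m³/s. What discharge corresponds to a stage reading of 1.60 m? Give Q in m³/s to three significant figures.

Q = 12.7 × (1.60 − 0.05)^1.68 = 12.7 × 1.55^1.68 = 26.52 m³/s

26.5 m³/s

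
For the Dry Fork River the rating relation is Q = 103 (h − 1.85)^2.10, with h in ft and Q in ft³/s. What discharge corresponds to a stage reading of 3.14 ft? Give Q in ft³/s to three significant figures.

Q = 103 × (3.14 − 1.85)^2.10 = 103 × 1.29^2.10 = 175.8 ft³/s

176 ft³/s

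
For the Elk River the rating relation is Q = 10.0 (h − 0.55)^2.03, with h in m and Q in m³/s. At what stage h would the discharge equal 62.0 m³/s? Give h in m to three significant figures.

h − h₀ = (Q/C)^(1/b) = (62.0/10.0)^(1/2.03) = 2.457 m
h = 0.55 + 2.457 = 3.007 m

3.01 m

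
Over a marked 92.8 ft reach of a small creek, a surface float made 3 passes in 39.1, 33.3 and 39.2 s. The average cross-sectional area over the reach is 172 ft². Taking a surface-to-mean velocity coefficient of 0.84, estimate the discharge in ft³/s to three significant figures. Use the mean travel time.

360 ft³/s

t̄ = (39.1 + 33.3 + 39.2) / 3 = 37.2 s
v_surface = L / t̄ = 92.8 / 37.2 = 2.495 ft/s
v_mean = 0.84 × 2.495 = 2.095 ft/s
Q = A × v_mean = 172 × 2.095 = 360.4 ft³/s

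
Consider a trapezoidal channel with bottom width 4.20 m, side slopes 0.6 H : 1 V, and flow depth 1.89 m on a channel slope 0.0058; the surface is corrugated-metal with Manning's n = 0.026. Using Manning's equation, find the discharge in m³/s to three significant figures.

32.8 m³/s

A = (b + z·y)·y = (4.20 + 0.6×1.89)×1.89 = 10.08 m²
P = b + 2y√(1+z²) = 4.20 + 2×1.89×√(1+0.6²) = 8.608 m
R = A/P = 10.08/8.608 = 1.171 m
Q = (1/n)·A·R^(2/3)·S^(1/2) = (1/0.026) × 10.08 × 1.171^(2/3) × 0.0058^(1/2) = 32.81 m³/s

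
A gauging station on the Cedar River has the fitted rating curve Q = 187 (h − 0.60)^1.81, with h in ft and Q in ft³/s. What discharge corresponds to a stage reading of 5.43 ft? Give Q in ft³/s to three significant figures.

3230 ft³/s

Q = 187 × (5.43 − 0.60)^1.81 = 187 × 4.83^1.81 = 3234 ft³/s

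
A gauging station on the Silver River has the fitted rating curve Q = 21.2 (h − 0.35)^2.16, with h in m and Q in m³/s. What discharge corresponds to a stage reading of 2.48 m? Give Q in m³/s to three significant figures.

109 m³/s

Q = 21.2 × (2.48 − 0.35)^2.16 = 21.2 × 2.13^2.16 = 108.6 m³/s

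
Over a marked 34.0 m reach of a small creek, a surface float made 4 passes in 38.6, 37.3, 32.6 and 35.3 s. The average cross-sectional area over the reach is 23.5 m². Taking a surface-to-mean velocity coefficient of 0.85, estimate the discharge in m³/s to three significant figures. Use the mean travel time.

18.9 m³/s

t̄ = (38.6 + 37.3 + 32.6 + 35.3) / 4 = 35.95 s
v_surface = L / t̄ = 34.0 / 35.95 = 0.9458 m/s
v_mean = 0.85 × 0.9458 = 0.8039 m/s
Q = A × v_mean = 23.5 × 0.8039 = 18.89 m³/s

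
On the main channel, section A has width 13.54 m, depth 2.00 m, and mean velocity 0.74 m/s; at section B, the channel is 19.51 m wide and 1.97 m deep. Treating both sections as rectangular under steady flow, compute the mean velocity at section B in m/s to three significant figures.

0.521 m/s

Q = A₁V₁ = (13.54×2.00) × 0.74 = 20.04 m³/s
A₂ = 19.51 × 1.97 = 38.43 m²
V₂ = Q/A₂ = 20.04/38.43 = 0.5214 m/s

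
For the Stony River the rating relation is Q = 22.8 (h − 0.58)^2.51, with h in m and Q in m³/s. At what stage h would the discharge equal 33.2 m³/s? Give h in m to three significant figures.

h − h₀ = (Q/C)^(1/b) = (33.2/22.8)^(1/2.51) = 1.162 m
h = 0.58 + 1.162 = 1.742 m

1.74 m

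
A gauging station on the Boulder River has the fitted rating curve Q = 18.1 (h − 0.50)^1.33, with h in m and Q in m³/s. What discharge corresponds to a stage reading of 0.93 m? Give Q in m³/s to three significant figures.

Q = 18.1 × (0.93 − 0.50)^1.33 = 18.1 × 0.43^1.33 = 5.891 m³/s

5.89 m³/s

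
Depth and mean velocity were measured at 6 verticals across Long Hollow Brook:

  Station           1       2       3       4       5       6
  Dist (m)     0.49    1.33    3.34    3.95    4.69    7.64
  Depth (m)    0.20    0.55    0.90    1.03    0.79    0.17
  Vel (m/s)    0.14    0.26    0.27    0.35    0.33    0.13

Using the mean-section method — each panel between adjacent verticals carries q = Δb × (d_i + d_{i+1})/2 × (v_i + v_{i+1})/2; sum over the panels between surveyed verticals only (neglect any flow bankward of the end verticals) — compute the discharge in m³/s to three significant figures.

Panel 1-2: Δb = 0.84 m, d̄ = (0.20+0.55)/2 = 0.375, v̄ = (0.14+0.26)/2 = 0.2 → q = 0.84×0.375×0.2 = 0.06300 m³/s
Panel 2-3: Δb = 2.01 m, d̄ = (0.55+0.90)/2 = 0.725, v̄ = (0.26+0.27)/2 = 0.265 → q = 2.01×0.725×0.265 = 0.3862 m³/s
Panel 3-4: Δb = 0.61 m, d̄ = (0.90+1.03)/2 = 0.965, v̄ = (0.27+0.35)/2 = 0.31 → q = 0.61×0.965×0.31 = 0.1825 m³/s
Panel 4-5: Δb = 0.74 m, d̄ = (1.03+0.79)/2 = 0.91, v̄ = (0.35+0.33)/2 = 0.34 → q = 0.74×0.91×0.34 = 0.2290 m³/s
Panel 5-6: Δb = 2.95 m, d̄ = (0.79+0.17)/2 = 0.48, v̄ = (0.33+0.13)/2 = 0.23 → q = 2.95×0.48×0.23 = 0.3257 m³/s
Q = Σ q = 1.186 m³/s

1.19 m³/s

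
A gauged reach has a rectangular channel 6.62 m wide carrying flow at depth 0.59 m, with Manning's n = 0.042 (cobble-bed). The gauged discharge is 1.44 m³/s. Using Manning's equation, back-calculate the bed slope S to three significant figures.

A = b·y = 6.62 × 0.59 = 3.906 m²
P = b + 2y = 6.62 + 2×0.59 = 7.800 m
R = A/P = 3.906/7.800 = 0.5007 m
S = (Q·n / (1·A·R^(2/3)))² = (1.44×0.042 / (1×3.906×0.6306))² = 0.0006030

0.000603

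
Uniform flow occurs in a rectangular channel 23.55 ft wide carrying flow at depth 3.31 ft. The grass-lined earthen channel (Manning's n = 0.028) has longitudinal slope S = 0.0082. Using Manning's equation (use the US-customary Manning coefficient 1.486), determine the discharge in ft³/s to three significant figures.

A = b·y = 23.55 × 3.31 = 77.95 ft²
P = b + 2y = 23.55 + 2×3.31 = 30.17 ft
R = A/P = 77.95/30.17 = 2.584 ft
Q = (1.486/n)·A·R^(2/3)·S^(1/2) = (1.486/0.028) × 77.95 × 2.584^(2/3) × 0.0082^(1/2) = 705.4 ft³/s

705 ft³/s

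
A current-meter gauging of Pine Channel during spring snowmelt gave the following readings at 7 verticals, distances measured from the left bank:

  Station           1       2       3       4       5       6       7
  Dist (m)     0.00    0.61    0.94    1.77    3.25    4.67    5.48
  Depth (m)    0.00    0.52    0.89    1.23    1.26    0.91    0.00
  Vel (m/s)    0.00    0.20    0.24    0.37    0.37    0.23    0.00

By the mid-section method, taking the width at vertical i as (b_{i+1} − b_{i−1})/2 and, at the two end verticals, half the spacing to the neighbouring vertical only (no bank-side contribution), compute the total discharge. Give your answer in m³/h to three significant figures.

5790 m³/h

w_2 = (0.94 − 0.00)/2 = 0.47 m; q_2 = 0.20 × 0.52 × 0.47 = 0.04888 m³/s
w_3 = (1.77 − 0.61)/2 = 0.58 m; q_3 = 0.24 × 0.89 × 0.58 = 0.1239 m³/s
w_4 = (3.25 − 0.94)/2 = 1.155 m; q_4 = 0.37 × 1.23 × 1.155 = 0.5256 m³/s
w_5 = (4.67 − 1.77)/2 = 1.45 m; q_5 = 0.37 × 1.26 × 1.45 = 0.6760 m³/s
w_6 = (5.48 − 3.25)/2 = 1.115 m; q_6 = 0.23 × 0.91 × 1.115 = 0.2334 m³/s
Stations 1, 7 contribute zero (depth or velocity is 0).
Q = Σ qᵢ = 1.608 m³/s
= 1.608 × 3600 = 5788 m³/h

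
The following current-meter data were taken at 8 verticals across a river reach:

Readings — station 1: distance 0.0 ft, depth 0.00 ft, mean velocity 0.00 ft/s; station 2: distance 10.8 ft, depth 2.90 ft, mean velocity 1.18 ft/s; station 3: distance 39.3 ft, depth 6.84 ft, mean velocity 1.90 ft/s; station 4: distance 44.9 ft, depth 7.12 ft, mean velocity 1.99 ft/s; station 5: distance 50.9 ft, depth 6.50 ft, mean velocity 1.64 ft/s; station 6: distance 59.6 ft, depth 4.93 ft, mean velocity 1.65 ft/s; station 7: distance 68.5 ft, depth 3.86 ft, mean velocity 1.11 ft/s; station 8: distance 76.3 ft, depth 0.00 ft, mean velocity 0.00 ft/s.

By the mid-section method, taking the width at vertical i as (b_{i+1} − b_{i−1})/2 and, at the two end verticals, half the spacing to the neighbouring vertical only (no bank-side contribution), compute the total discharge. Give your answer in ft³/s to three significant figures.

w_2 = (39.3 − 0.0)/2 = 19.65 ft; q_2 = 1.18 × 2.90 × 19.65 = 67.24 ft³/s
w_3 = (44.9 − 10.8)/2 = 17.05 ft; q_3 = 1.90 × 6.84 × 17.05 = 221.6 ft³/s
w_4 = (50.9 − 39.3)/2 = 5.8 ft; q_4 = 1.99 × 7.12 × 5.8 = 82.18 ft³/s
w_5 = (59.6 − 44.9)/2 = 7.35 ft; q_5 = 1.64 × 6.50 × 7.35 = 78.35 ft³/s
w_6 = (68.5 − 50.9)/2 = 8.8 ft; q_6 = 1.65 × 4.93 × 8.8 = 71.58 ft³/s
w_7 = (76.3 − 59.6)/2 = 8.35 ft; q_7 = 1.11 × 3.86 × 8.35 = 35.78 ft³/s
Stations 1, 8 contribute zero (depth or velocity is 0).
Q = Σ qᵢ = 556.7 ft³/s

557 ft³/s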